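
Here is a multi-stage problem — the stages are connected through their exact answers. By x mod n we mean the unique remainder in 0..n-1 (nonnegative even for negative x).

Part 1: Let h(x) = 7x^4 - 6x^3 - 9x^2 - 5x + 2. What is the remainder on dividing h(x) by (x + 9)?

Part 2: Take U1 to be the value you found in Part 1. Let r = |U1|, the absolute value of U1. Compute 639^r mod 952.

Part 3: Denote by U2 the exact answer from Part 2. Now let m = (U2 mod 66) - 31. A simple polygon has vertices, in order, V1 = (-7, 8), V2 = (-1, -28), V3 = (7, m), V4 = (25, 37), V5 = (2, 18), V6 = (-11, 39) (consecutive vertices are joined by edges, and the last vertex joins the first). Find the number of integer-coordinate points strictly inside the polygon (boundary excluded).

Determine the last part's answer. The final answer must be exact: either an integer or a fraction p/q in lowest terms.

480

Part 1: remainder = value at the root: 7*(-9)^4 - 6*(-9)^3 - 9*(-9)^2 - 5*(-9)^1 + 2 = (45927) + (4374) + (-729) + (45) + (2) = 49619; answer 49619
Part 2: U1 = 49619; r = 49619; squarings mod 952: 639^1=639, 639^2=865, 639^4=905, 639^8=305, 639^16=681, 639^32=137, 639^64=681, 639^128=137, 639^256=681, 639^512=137, 639^1024=681, 639^2048=137, 639^4096=681, 639^8192=137, 639^16384=681, 639^32768=137; 639^49619 = 639^1 * 639^2 * 639^16 * 639^64 * 639^128 * 639^256 * 639^16384 * 639^32768 = 711 (mod 952); answer 711
Part 3: U2 = 711; m = 20; cross terms: (-7*-28 - -1*8)=204, (-1*20 - 7*-28)=176, (7*37 - 25*20)=-241, (25*18 - 2*37)=376, (2*39 - -11*18)=276, (-11*8 - -7*39)=185; twice the area = |976| = 976; area = 488; boundary points = 6 + 8 + 1 + 1 + 1 + 1 = 18; strictly interior points = area - boundary/2 + 1 = 480; answer 480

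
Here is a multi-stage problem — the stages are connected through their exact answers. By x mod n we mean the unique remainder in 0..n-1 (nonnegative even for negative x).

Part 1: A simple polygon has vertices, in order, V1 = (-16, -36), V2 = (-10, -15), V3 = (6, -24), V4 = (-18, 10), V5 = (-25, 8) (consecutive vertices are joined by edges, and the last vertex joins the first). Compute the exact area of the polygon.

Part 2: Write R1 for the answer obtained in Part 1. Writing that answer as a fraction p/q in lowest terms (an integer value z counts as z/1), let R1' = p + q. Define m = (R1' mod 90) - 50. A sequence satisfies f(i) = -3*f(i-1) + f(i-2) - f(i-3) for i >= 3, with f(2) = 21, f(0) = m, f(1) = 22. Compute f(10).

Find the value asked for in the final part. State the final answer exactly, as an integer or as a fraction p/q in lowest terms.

131509

Part 1: cross terms: (-16*-15 - -10*-36)=-120, (-10*-24 - 6*-15)=330, (6*10 - -18*-24)=-372, (-18*8 - -25*10)=106, (-25*-36 - -16*8)=1028; twice the area = |972| = 972; area = 486; answer 486
Part 2: R1 = 486; threaded value p + q = 487; m = -13; f(3) = -3*(21) + 1*(22) - 1*(-13) = -28; iterating: f(3)=-28, f(4)=83, f(5)=-298, f(6)=1005, f(7)=-3396, f(8)=11491, f(9)=-38874, f(10)=131509; answer 131509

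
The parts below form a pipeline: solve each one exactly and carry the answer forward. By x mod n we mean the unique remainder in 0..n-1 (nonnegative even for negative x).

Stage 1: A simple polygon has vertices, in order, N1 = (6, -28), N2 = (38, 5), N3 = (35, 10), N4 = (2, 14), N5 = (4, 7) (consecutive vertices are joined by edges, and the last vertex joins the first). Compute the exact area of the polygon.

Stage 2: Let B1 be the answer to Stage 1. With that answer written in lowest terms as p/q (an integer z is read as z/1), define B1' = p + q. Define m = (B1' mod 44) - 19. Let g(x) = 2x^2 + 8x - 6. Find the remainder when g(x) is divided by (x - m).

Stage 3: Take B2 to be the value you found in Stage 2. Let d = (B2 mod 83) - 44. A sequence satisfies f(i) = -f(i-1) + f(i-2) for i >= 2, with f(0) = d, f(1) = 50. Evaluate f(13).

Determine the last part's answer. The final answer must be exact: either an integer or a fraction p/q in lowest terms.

Stage 1: cross terms: (6*5 - 38*-28)=1094, (38*10 - 35*5)=205, (35*14 - 2*10)=470, (2*7 - 4*14)=-42, (4*-28 - 6*7)=-154; twice the area = |1573| = 1573; area = 1573/2; answer 1573/2
Stage 2: B1 = 1573/2; threaded value p + q = 1575; m = 16; remainder = value at the root: 2*(16)^2 + 8*(16)^1 - 6 = (512) + (128) + (-6) = 634; answer 634
Stage 3: B2 = 634; d = 9; f(2) = -1*(50) + 1*(9) = -41; iterating: f(2)=-41, f(3)=91, f(4)=-132, f(5)=223, f(6)=-355, f(7)=578, f(8)=-933, f(9)=1511, f(10)=-2444, f(11)=3955, f(12)=-6399, f(13)=10354; answer 10354

10354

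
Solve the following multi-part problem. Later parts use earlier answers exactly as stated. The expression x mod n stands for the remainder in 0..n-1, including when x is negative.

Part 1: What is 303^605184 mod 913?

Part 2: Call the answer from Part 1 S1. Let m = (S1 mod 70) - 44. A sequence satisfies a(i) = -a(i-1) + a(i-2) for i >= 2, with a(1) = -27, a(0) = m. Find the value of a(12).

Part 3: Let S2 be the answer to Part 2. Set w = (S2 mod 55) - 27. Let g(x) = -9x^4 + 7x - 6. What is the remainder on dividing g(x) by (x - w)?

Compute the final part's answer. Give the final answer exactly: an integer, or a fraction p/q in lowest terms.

Part 1: squarings mod 913: 303^1=303, 303^2=509, 303^4=702, 303^8=697, 303^16=93, 303^32=432, 303^64=372, 303^128=521, 303^256=280, 303^512=795, 303^1024=229, 303^2048=400, 303^4096=225, 303^8192=410, 303^16384=108, 303^32768=708, 303^65536=27, 303^131072=729, 303^262144=75, 303^524288=147; 303^605184 = 303^1024 * 303^2048 * 303^4096 * 303^8192 * 303^65536 * 303^524288 = 911 (mod 913); answer 911
Part 2: S1 = 911; m = -43; a(2) = -1*(-27) + 1*(-43) = -16; iterating: a(2)=-16, a(3)=-11, a(4)=-5, a(5)=-6, a(6)=1, a(7)=-7, a(8)=8, a(9)=-15, a(10)=23, a(11)=-38, a(12)=61; answer 61
Part 3: S2 = 61; w = -21; remainder = value at the root: -9*(-21)^4 + 7*(-21)^1 - 6 = (-1750329) + (-147) + (-6) = -1750482; answer -1750482

-1750482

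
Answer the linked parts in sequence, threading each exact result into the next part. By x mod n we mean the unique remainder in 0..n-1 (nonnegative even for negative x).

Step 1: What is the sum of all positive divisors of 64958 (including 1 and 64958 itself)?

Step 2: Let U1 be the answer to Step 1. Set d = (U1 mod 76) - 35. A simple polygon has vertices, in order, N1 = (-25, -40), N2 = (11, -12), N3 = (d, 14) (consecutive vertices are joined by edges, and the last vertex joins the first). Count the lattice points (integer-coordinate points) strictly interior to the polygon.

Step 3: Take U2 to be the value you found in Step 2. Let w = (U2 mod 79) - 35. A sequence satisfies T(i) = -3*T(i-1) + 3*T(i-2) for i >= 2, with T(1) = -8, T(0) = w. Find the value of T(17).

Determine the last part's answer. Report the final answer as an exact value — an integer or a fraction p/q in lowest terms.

Step 1: 64958 = 2 * 32479; sigma = (1 + 2) * (1 + 32479) = 3 * 32480 = 97440; answer 97440
Step 2: U1 = 97440; d = -27; cross terms: (-25*-12 - 11*-40)=740, (11*14 - -27*-12)=-170, (-27*-40 - -25*14)=1430; twice the area = |2000| = 2000; area = 1000; boundary points = 4 + 2 + 2 = 8; strictly interior points = area - boundary/2 + 1 = 997; answer 997
Step 3: U2 = 997; w = 14; T(2) = -3*(-8) + 3*(14) = 66; iterating: T(2)=66, T(3)=-222, T(4)=864, T(5)=-3258, T(6)=12366, T(7)=-46872, T(8)=177714, T(9)=-673758, T(10)=2554416, T(11)=-9684522, T(12)=36716814, T(13)=-139204008, T(14)=527762466, T(15)=-2000899422, T(16)=7585985664, T(17)=-28760655258; answer -28760655258

-28760655258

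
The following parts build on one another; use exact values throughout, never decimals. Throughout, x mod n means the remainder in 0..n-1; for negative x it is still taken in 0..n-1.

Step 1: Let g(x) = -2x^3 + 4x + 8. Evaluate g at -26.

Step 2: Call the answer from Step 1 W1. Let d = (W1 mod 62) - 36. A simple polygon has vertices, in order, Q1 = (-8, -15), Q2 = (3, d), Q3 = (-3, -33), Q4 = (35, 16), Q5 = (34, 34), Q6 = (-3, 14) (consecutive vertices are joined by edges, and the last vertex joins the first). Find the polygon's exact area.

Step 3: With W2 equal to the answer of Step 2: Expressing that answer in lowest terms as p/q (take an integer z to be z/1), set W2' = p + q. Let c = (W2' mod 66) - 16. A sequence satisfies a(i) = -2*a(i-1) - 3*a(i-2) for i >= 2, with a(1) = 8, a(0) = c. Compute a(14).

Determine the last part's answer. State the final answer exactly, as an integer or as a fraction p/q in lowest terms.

Step 1: -2*(-26)^3 + 4*(-26)^1 + 8 = (35152) + (-104) + (8) = 35056; answer 35056
Step 2: W1 = 35056; d = -10; cross terms: (-8*-10 - 3*-15)=125, (3*-33 - -3*-10)=-129, (-3*16 - 35*-33)=1107, (35*34 - 34*16)=646, (34*14 - -3*34)=578, (-3*-15 - -8*14)=157; twice the area = |2484| = 2484; area = 1242; answer 1242
Step 3: W2 = 1242; threaded value p + q = 1243; c = 39; a(2) = -2*(8) - 3*(39) = -133; iterating: a(2)=-133, a(3)=242, a(4)=-85, a(5)=-556, a(6)=1367, a(7)=-1066, a(8)=-1969, a(9)=7136, a(10)=-8365, a(11)=-4678, a(12)=34451, a(13)=-54868, a(14)=6383; answer 6383

6383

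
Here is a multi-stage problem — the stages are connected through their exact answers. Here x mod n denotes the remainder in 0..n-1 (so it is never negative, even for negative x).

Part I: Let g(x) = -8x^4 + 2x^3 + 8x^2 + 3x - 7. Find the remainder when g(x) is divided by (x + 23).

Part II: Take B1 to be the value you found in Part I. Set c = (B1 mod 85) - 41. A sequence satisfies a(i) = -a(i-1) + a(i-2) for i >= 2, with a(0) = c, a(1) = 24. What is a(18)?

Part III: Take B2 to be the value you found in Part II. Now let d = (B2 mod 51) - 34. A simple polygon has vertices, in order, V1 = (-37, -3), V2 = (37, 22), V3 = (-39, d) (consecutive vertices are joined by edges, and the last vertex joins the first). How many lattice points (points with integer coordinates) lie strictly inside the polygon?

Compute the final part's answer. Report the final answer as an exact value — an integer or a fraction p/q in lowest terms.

972

Part I: remainder = value at the root: -8*(-23)^4 + 2*(-23)^3 + 8*(-23)^2 + 3*(-23)^1 - 7 = (-2238728) + (-24334) + (4232) + (-69) + (-7) = -2258906; answer -2258906
Part II: B1 = -2258906; c = 13; a(2) = -1*(24) + 1*(13) = -11; iterating: a(2)=-11, a(3)=35, a(4)=-46, a(5)=81, a(6)=-127, a(7)=208, a(8)=-335, a(9)=543, a(10)=-878, a(11)=1421, a(12)=-2299, a(13)=3720, a(14)=-6019, a(15)=9739, a(16)=-15758, a(17)=25497, a(18)=-41255; answer -41255
Part III: B2 = -41255; d = -30; cross terms: (-37*22 - 37*-3)=-703, (37*-30 - -39*22)=-252, (-39*-3 - -37*-30)=-993; twice the area = |-1948| = 1948; area = 974; boundary points = 1 + 4 + 1 = 6; strictly interior points = area - boundary/2 + 1 = 972; answer 972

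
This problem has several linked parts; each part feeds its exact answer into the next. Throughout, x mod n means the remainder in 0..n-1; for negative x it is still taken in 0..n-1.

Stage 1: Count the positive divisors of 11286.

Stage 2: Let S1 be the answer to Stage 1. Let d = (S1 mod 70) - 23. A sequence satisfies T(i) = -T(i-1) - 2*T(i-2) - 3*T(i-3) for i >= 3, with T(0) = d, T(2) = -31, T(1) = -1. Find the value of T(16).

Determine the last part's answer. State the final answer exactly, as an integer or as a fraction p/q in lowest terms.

4513

Stage 1: 11286 = 2 * 3^3 * 11 * 19; number of divisors = (1+1) * (3+1) * (1+1) * (1+1) = 32; answer 32
Stage 2: S1 = 32; d = 9; T(3) = -1*(-31) - 2*(-1) - 3*(9) = 6; iterating: T(3)=6, T(4)=59, T(5)=22, T(6)=-158, T(7)=-63, T(8)=313, T(9)=287, T(10)=-724, T(11)=-789, T(12)=1376, T(13)=2374, T(14)=-2759, T(15)=-6117, T(16)=4513; answer 4513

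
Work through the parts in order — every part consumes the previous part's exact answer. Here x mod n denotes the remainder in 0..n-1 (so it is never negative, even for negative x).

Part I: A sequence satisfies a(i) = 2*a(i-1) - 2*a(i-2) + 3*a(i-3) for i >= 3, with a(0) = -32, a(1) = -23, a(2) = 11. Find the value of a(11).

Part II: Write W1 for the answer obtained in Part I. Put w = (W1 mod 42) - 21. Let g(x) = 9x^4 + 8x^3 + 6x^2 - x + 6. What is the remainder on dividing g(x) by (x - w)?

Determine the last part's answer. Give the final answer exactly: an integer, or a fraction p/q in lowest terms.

1506386

Part I: a(3) = 2*(11) - 2*(-23) + 3*(-32) = -28; iterating: a(3)=-28, a(4)=-147, a(5)=-205, a(6)=-200, a(7)=-431, a(8)=-1077, a(9)=-1892, a(10)=-2923, a(11)=-5293; answer -5293
Part II: W1 = -5293; w = 20; remainder = value at the root: 9*(20)^4 + 8*(20)^3 + 6*(20)^2 - 1*(20)^1 + 6 = (1440000) + (64000) + (2400) + (-20) + (6) = 1506386; answer 1506386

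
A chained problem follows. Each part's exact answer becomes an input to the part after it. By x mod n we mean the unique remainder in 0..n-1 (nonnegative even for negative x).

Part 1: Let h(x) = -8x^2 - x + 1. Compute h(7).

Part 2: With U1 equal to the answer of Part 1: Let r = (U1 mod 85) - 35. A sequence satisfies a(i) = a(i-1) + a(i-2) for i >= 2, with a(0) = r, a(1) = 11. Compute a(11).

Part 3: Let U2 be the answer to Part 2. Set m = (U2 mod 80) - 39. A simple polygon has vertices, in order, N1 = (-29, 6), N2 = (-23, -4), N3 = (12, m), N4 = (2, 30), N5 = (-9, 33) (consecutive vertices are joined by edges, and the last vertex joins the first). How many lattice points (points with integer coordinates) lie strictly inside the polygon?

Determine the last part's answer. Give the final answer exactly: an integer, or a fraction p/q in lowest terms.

Part 1: -8*(7)^2 - 1*(7)^1 + 1 = (-392) + (-7) + (1) = -398; answer -398
Part 2: U1 = -398; r = -8; a(2) = 1*(11) + 1*(-8) = 3; iterating: a(2)=3, a(3)=14, a(4)=17, a(5)=31, a(6)=48, a(7)=79, a(8)=127, a(9)=206, a(10)=333, a(11)=539; answer 539
Part 3: U2 = 539; m = 20; cross terms: (-29*-4 - -23*6)=254, (-23*20 - 12*-4)=-412, (12*30 - 2*20)=320, (2*33 - -9*30)=336, (-9*6 - -29*33)=903; twice the area = |1401| = 1401; area = 1401/2; boundary points = 2 + 1 + 10 + 1 + 1 = 15; strictly interior points = area - boundary/2 + 1 = 694; answer 694

694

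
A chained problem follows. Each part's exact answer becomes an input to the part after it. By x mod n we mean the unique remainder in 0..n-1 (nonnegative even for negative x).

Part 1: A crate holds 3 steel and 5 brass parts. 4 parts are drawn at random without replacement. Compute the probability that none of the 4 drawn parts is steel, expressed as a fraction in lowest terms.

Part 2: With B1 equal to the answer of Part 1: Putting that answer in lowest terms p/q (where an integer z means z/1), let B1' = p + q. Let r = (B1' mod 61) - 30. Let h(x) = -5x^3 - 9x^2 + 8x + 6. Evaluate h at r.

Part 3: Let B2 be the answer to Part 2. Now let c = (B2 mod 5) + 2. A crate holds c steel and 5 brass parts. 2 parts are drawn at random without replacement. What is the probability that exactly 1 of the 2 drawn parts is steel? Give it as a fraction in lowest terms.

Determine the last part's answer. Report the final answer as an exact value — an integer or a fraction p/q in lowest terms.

Part 1: total draws C(8,4) = 70; favorable C(5,4) = 5; P = 1/14; answer 1/14
Part 2: B1 = 1/14; threaded value p + q = 15; r = -15; -5*(-15)^3 - 9*(-15)^2 + 8*(-15)^1 + 6 = (16875) + (-2025) + (-120) + (6) = 14736; answer 14736
Part 3: B2 = 14736; c = 3; total draws C(8,2) = 28; favorable C(3,1)*C(5,1) = 15; P = 15/28; answer 15/28

15/28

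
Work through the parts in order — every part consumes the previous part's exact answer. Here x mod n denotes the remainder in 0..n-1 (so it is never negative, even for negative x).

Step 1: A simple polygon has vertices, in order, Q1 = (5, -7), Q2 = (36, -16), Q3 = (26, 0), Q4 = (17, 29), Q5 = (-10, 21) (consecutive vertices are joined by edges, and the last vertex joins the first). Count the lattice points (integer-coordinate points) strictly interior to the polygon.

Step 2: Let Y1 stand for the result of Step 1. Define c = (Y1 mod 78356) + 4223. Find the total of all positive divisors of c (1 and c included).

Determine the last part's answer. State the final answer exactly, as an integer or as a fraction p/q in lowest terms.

Step 1: cross terms: (5*-16 - 36*-7)=172, (36*0 - 26*-16)=416, (26*29 - 17*0)=754, (17*21 - -10*29)=647, (-10*-7 - 5*21)=-35; twice the area = |1954| = 1954; area = 977; boundary points = 1 + 2 + 1 + 1 + 1 = 6; strictly interior points = area - boundary/2 + 1 = 975; answer 975
Step 2: Y1 = 975; c = 5198; 5198 = 2 * 23 * 113; sigma = (1 + 2) * (1 + 23) * (1 + 113) = 3 * 24 * 114 = 8208; answer 8208

8208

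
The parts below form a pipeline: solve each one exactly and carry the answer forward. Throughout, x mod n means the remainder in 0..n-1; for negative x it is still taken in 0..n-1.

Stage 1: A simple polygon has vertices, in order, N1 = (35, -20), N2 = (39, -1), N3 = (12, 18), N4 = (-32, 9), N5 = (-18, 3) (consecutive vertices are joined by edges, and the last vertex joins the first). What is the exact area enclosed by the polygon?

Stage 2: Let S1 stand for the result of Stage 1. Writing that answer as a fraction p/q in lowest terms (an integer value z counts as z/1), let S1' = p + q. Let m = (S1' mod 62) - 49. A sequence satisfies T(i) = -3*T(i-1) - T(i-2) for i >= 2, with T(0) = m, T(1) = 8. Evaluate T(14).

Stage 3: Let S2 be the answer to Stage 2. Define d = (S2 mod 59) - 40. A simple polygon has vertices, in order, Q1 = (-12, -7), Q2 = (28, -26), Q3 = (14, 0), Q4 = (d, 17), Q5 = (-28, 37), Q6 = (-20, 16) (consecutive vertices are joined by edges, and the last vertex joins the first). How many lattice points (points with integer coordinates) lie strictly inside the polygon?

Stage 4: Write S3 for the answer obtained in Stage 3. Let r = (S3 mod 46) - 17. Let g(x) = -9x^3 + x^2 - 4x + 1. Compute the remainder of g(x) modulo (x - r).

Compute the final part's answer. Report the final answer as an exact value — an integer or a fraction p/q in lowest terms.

Stage 1: cross terms: (35*-1 - 39*-20)=745, (39*18 - 12*-1)=714, (12*9 - -32*18)=684, (-32*3 - -18*9)=66, (-18*-20 - 35*3)=255; twice the area = |2464| = 2464; area = 1232; answer 1232
Stage 2: S1 = 1232; threaded value p + q = 1233; m = 6; T(2) = -3*(8) - 1*(6) = -30; iterating: T(2)=-30, T(3)=82, T(4)=-216, T(5)=566, T(6)=-1482, T(7)=3880, T(8)=-10158, T(9)=26594, T(10)=-69624, T(11)=182278, T(12)=-477210, T(13)=1249352, T(14)=-3270846; answer -3270846
Stage 3: S2 = -3270846; d = 15; cross terms: (-12*-26 - 28*-7)=508, (28*0 - 14*-26)=364, (14*17 - 15*0)=238, (15*37 - -28*17)=1031, (-28*16 - -20*37)=292, (-20*-7 - -12*16)=332; twice the area = |2765| = 2765; area = 2765/2; boundary points = 1 + 2 + 1 + 1 + 1 + 1 = 7; strictly interior points = area - boundary/2 + 1 = 1380; answer 1380
Stage 4: S3 = 1380; r = -17; remainder = value at the root: -9*(-17)^3 + 1*(-17)^2 - 4*(-17)^1 + 1 = (44217) + (289) + (68) + (1) = 44575; answer 44575

44575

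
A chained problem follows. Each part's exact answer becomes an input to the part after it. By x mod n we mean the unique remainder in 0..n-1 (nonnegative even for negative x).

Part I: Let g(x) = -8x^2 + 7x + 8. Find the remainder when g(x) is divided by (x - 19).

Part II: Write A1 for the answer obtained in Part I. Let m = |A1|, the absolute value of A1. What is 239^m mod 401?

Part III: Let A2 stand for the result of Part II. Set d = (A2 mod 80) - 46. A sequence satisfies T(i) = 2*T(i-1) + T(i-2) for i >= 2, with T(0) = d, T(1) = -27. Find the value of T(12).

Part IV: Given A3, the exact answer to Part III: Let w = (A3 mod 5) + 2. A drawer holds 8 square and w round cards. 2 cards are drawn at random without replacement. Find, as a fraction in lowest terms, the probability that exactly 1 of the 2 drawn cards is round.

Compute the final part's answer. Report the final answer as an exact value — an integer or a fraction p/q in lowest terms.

20/39

Part I: remainder = value at the root: -8*(19)^2 + 7*(19)^1 + 8 = (-2888) + (133) + (8) = -2747; answer -2747
Part II: A1 = -2747; m = 2747; squarings mod 401: 239^1=239, 239^2=179, 239^4=362, 239^8=318, 239^16=72, 239^32=372, 239^64=39, 239^128=318, 239^256=72, 239^512=372, 239^1024=39, 239^2048=318; 239^2747 = 239^1 * 239^2 * 239^8 * 239^16 * 239^32 * 239^128 * 239^512 * 239^2048 = 299 (mod 401); answer 299
Part III: A2 = 299; d = 13; T(2) = 2*(-27) + 1*(13) = -41; iterating: T(2)=-41, T(3)=-109, T(4)=-259, T(5)=-627, T(6)=-1513, T(7)=-3653, T(8)=-8819, T(9)=-21291, T(10)=-51401, T(11)=-124093, T(12)=-299587; answer -299587
Part IV: A3 = -299587; w = 5; total draws C(13,2) = 78; favorable C(5,1)*C(8,1) = 40; P = 20/39; answer 20/39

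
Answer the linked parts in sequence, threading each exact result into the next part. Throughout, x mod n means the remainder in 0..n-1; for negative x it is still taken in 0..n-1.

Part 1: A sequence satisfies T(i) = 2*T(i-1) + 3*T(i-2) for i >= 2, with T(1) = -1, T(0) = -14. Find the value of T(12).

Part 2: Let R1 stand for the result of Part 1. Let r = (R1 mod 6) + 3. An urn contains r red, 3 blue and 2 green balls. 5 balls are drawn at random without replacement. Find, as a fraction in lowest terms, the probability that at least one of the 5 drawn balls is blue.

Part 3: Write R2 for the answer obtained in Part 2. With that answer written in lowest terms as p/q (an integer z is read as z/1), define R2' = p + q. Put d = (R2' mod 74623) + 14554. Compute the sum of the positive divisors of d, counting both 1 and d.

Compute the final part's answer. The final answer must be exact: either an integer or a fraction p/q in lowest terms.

Part 1: T(2) = 2*(-1) + 3*(-14) = -44; iterating: T(2)=-44, T(3)=-91, T(4)=-314, T(5)=-901, T(6)=-2744, T(7)=-8191, T(8)=-24614, T(9)=-73801, T(10)=-221444, T(11)=-664291, T(12)=-1992914; answer -1992914
Part 2: R1 = -1992914; r = 7; total draws C(12,5) = 792; complement C(9,5) = 126; favorable 792 - 126 = 666; P = 37/44; answer 37/44
Part 3: R2 = 37/44; threaded value p + q = 81; d = 14635; 14635 = 5 * 2927; sigma = (1 + 5) * (1 + 2927) = 6 * 2928 = 17568; answer 17568

17568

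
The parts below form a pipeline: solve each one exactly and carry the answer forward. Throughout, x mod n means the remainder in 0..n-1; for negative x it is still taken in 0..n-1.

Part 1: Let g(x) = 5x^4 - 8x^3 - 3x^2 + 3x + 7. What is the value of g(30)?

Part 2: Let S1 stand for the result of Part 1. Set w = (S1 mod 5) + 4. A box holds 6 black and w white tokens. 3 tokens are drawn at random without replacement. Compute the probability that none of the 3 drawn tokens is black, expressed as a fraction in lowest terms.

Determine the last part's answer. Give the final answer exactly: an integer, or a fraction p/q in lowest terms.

Part 1: 5*(30)^4 - 8*(30)^3 - 3*(30)^2 + 3*(30)^1 + 7 = (4050000) + (-216000) + (-2700) + (90) + (7) = 3831397; answer 3831397
Part 2: S1 = 3831397; w = 6; total draws C(12,3) = 220; favorable C(6,3) = 20; P = 1/11; answer 1/11

1/11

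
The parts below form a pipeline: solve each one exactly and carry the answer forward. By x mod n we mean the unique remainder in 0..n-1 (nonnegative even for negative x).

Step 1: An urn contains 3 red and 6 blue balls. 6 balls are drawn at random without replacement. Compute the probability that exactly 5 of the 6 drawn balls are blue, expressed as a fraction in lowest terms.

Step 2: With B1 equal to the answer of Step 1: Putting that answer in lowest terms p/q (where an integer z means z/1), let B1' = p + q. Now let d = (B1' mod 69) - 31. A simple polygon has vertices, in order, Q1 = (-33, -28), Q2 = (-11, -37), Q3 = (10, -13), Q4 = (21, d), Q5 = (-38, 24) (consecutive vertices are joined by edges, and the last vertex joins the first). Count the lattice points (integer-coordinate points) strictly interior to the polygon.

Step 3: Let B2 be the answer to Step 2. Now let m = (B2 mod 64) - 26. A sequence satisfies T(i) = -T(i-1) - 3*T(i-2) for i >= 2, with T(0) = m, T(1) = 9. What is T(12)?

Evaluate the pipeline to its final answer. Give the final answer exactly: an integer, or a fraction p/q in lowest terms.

Step 1: total draws C(9,6) = 84; favorable C(6,5)*C(3,1) = 18; P = 3/14; answer 3/14
Step 2: B1 = 3/14; threaded value p + q = 17; d = -14; cross terms: (-33*-37 - -11*-28)=913, (-11*-13 - 10*-37)=513, (10*-14 - 21*-13)=133, (21*24 - -38*-14)=-28, (-38*-28 - -33*24)=1856; twice the area = |3387| = 3387; area = 3387/2; boundary points = 1 + 3 + 1 + 1 + 1 = 7; strictly interior points = area - boundary/2 + 1 = 1691; answer 1691
Step 3: B2 = 1691; m = 1; T(2) = -1*(9) - 3*(1) = -12; iterating: T(2)=-12, T(3)=-15, T(4)=51, T(5)=-6, T(6)=-147, T(7)=165, T(8)=276, T(9)=-771, T(10)=-57, T(11)=2370, T(12)=-2199; answer -2199

-2199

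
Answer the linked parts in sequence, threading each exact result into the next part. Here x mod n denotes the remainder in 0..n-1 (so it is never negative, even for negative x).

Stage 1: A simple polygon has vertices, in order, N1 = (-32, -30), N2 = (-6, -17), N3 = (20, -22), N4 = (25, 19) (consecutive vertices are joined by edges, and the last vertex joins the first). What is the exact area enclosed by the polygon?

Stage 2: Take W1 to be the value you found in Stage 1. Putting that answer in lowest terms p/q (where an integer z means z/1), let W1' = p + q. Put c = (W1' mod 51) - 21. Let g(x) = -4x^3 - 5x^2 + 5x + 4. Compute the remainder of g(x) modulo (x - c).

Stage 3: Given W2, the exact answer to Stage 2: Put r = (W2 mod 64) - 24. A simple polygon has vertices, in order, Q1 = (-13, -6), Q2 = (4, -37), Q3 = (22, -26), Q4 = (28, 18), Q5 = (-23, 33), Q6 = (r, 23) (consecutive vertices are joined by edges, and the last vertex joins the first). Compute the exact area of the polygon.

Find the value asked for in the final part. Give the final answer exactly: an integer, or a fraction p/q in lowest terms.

4305/2

Stage 1: cross terms: (-32*-17 - -6*-30)=364, (-6*-22 - 20*-17)=472, (20*19 - 25*-22)=930, (25*-30 - -32*19)=-142; twice the area = |1624| = 1624; area = 812; answer 812
Stage 2: W1 = 812; threaded value p + q = 813; c = 27; remainder = value at the root: -4*(27)^3 - 5*(27)^2 + 5*(27)^1 + 4 = (-78732) + (-3645) + (135) + (4) = -82238; answer -82238
Stage 3: W2 = -82238; r = -22; cross terms: (-13*-37 - 4*-6)=505, (4*-26 - 22*-37)=710, (22*18 - 28*-26)=1124, (28*33 - -23*18)=1338, (-23*23 - -22*33)=197, (-22*-6 - -13*23)=431; twice the area = |4305| = 4305; area = 4305/2; answer 4305/2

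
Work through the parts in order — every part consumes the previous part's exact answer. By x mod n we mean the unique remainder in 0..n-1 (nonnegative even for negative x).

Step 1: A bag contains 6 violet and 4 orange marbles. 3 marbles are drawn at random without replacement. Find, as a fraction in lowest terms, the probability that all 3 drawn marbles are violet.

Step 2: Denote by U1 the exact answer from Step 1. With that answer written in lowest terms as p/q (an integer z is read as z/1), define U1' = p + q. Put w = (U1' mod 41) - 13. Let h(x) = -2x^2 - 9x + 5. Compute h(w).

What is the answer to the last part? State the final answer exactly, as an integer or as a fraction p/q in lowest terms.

-13

Step 1: total draws C(10,3) = 120; favorable C(6,3) = 20; P = 1/6; answer 1/6
Step 2: U1 = 1/6; threaded value p + q = 7; w = -6; -2*(-6)^2 - 9*(-6)^1 + 5 = (-72) + (54) + (5) = -13; answer -13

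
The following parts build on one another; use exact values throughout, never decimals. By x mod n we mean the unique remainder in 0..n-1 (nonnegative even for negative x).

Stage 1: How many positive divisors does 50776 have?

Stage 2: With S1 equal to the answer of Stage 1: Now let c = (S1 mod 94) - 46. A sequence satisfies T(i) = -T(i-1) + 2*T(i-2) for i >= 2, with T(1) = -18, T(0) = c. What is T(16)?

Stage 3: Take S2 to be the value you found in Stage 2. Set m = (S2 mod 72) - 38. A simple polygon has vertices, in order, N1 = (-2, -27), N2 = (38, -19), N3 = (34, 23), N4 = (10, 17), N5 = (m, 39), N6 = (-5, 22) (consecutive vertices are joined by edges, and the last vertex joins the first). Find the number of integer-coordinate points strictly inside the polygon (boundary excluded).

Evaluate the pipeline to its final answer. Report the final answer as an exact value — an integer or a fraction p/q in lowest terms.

1879

Stage 1: 50776 = 2^3 * 11 * 577; number of divisors = (3+1) * (1+1) * (1+1) = 16; answer 16
Stage 2: S1 = 16; c = -30; T(2) = -1*(-18) + 2*(-30) = -42; iterating: T(2)=-42, T(3)=6, T(4)=-90, T(5)=102, T(6)=-282, T(7)=486, T(8)=-1050, T(9)=2022, T(10)=-4122, T(11)=8166, T(12)=-16410, T(13)=32742, T(14)=-65562, T(15)=131046, T(16)=-262170; answer -262170
Stage 3: S2 = -262170; m = 16; cross terms: (-2*-19 - 38*-27)=1064, (38*23 - 34*-19)=1520, (34*17 - 10*23)=348, (10*39 - 16*17)=118, (16*22 - -5*39)=547, (-5*-27 - -2*22)=179; twice the area = |3776| = 3776; area = 1888; boundary points = 8 + 2 + 6 + 2 + 1 + 1 = 20; strictly interior points = area - boundary/2 + 1 = 1879; answer 1879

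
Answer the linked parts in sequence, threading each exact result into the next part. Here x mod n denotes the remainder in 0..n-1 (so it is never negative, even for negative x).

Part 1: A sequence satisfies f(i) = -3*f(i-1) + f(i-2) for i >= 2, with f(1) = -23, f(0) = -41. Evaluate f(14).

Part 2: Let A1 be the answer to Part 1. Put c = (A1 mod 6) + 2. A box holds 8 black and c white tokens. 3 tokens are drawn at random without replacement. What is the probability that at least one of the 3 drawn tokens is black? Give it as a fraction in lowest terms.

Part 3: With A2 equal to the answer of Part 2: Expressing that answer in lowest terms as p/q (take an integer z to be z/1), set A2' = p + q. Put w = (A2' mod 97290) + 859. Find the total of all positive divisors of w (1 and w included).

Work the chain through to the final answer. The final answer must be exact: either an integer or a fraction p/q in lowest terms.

2128

Part 1: f(2) = -3*(-23) + 1*(-41) = 28; iterating: f(2)=28, f(3)=-107, f(4)=349, f(5)=-1154, f(6)=3811, f(7)=-12587, f(8)=41572, f(9)=-137303, f(10)=453481, f(11)=-1497746, f(12)=4946719, f(13)=-16337903, f(14)=53960428; answer 53960428
Part 2: A1 = 53960428; c = 6; total draws C(14,3) = 364; complement C(6,3) = 20; favorable 364 - 20 = 344; P = 86/91; answer 86/91
Part 3: A2 = 86/91; threaded value p + q = 177; w = 1036; 1036 = 2^2 * 7 * 37; sigma = (1 + 2 + 4) * (1 + 7) * (1 + 37) = 7 * 8 * 38 = 2128; answer 2128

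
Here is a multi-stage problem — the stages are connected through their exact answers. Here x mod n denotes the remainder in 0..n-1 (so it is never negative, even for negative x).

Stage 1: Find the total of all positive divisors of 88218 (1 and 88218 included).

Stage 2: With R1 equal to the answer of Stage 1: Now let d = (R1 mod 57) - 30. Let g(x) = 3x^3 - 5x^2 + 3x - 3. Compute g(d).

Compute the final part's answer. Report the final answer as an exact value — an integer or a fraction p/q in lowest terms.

Stage 1: 88218 = 2 * 3^2 * 13^2 * 29; sigma = (1 + 2) * (1 + 3 + 9) * (1 + 13 + 169) * (1 + 29) = 3 * 13 * 183 * 30 = 214110; answer 214110
Stage 2: R1 = 214110; d = -12; 3*(-12)^3 - 5*(-12)^2 + 3*(-12)^1 - 3 = (-5184) + (-720) + (-36) + (-3) = -5943; answer -5943

-5943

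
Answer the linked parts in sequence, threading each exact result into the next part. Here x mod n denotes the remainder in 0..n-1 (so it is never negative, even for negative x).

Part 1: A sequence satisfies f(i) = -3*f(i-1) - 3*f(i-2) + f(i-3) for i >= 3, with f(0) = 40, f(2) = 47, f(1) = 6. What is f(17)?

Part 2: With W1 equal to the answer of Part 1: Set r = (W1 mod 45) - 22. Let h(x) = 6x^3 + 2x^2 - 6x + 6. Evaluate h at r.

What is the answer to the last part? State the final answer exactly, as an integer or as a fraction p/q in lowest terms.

Part 1: f(3) = -3*(47) - 3*(6) + 1*(40) = -119; iterating: f(3)=-119, f(4)=222, f(5)=-262, f(6)=1, f(7)=1005, f(8)=-3280, f(9)=6826, f(10)=-9633, f(11)=5141, f(12)=20302, f(13)=-85962, f(14)=202121, f(15)=-328175, f(16)=292200, f(17)=310046; answer 310046
Part 2: W1 = 310046; r = 19; 6*(19)^3 + 2*(19)^2 - 6*(19)^1 + 6 = (41154) + (722) + (-114) + (6) = 41768; answer 41768

41768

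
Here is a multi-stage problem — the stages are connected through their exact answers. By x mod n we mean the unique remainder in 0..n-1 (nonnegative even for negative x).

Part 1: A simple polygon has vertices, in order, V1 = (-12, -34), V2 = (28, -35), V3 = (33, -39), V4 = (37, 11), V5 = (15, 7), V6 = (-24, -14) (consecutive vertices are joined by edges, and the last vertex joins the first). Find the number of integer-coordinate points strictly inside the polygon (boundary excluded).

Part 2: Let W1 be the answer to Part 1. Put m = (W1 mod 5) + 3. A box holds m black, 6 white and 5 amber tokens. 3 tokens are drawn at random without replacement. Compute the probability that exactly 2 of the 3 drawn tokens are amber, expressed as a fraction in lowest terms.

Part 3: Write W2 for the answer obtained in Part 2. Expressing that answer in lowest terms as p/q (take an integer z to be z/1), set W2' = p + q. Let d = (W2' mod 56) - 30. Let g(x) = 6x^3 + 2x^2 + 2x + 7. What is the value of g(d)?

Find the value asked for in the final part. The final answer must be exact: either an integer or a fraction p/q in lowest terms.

-116687

Part 1: cross terms: (-12*-35 - 28*-34)=1372, (28*-39 - 33*-35)=63, (33*11 - 37*-39)=1806, (37*7 - 15*11)=94, (15*-14 - -24*7)=-42, (-24*-34 - -12*-14)=648; twice the area = |3941| = 3941; area = 3941/2; boundary points = 1 + 1 + 2 + 2 + 3 + 4 = 13; strictly interior points = area - boundary/2 + 1 = 1965; answer 1965
Part 2: W1 = 1965; m = 3; total draws C(14,3) = 364; favorable C(5,2)*C(9,1) = 90; P = 45/182; answer 45/182
Part 3: W2 = 45/182; threaded value p + q = 227; d = -27; 6*(-27)^3 + 2*(-27)^2 + 2*(-27)^1 + 7 = (-118098) + (1458) + (-54) + (7) = -116687; answer -116687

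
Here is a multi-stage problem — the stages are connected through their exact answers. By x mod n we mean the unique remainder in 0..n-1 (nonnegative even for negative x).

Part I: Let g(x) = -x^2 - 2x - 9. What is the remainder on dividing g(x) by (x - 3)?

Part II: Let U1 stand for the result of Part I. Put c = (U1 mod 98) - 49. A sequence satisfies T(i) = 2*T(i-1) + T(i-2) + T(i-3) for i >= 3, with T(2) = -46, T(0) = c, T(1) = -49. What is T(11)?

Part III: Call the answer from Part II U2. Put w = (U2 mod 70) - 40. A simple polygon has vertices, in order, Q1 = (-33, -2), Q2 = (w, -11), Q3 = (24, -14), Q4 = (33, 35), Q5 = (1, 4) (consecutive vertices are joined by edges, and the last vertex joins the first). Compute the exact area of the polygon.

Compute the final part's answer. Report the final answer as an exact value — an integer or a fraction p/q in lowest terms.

Part I: remainder = value at the root: -1*(3)^2 - 2*(3)^1 - 9 = (-9) + (-6) + (-9) = -24; answer -24
Part II: U1 = -24; c = 25; T(3) = 2*(-46) + 1*(-49) + 1*(25) = -116; iterating: T(3)=-116, T(4)=-327, T(5)=-816, T(6)=-2075, T(7)=-5293, T(8)=-13477, T(9)=-34322, T(10)=-87414, T(11)=-222627; answer -222627
Part III: U2 = -222627; w = 3; cross terms: (-33*-11 - 3*-2)=369, (3*-14 - 24*-11)=222, (24*35 - 33*-14)=1302, (33*4 - 1*35)=97, (1*-2 - -33*4)=130; twice the area = |2120| = 2120; area = 1060; answer 1060

1060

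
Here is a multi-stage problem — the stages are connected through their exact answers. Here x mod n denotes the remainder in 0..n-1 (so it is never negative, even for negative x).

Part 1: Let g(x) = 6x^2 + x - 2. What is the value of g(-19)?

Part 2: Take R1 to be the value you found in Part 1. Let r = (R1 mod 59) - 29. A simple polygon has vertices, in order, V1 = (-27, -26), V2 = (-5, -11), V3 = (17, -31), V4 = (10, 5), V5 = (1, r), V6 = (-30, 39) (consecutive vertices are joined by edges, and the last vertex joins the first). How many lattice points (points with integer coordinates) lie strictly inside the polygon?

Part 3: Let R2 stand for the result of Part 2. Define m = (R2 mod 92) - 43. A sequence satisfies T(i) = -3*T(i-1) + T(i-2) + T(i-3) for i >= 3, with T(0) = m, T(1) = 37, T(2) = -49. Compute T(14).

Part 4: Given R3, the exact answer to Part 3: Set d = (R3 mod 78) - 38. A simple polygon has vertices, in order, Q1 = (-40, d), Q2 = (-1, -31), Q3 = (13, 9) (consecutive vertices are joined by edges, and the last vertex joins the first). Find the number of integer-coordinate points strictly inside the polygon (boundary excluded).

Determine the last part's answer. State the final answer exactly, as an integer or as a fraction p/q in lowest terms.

1030

Part 1: 6*(-19)^2 + 1*(-19)^1 - 2 = (2166) + (-19) + (-2) = 2145; answer 2145
Part 2: R1 = 2145; r = -8; cross terms: (-27*-11 - -5*-26)=167, (-5*-31 - 17*-11)=342, (17*5 - 10*-31)=395, (10*-8 - 1*5)=-85, (1*39 - -30*-8)=-201, (-30*-26 - -27*39)=1833; twice the area = |2451| = 2451; area = 2451/2; boundary points = 1 + 2 + 1 + 1 + 1 + 1 = 7; strictly interior points = area - boundary/2 + 1 = 1223; answer 1223
Part 3: R2 = 1223; m = -16; T(3) = -3*(-49) + 1*(37) + 1*(-16) = 168; iterating: T(3)=168, T(4)=-516, T(5)=1667, T(6)=-5349, T(7)=17198, T(8)=-55276, T(9)=177677, T(10)=-571109, T(11)=1835728, T(12)=-5900616, T(13)=18966467, T(14)=-60964289; answer -60964289
Part 4: R3 = -60964289; d = 5; cross terms: (-40*-31 - -1*5)=1245, (-1*9 - 13*-31)=394, (13*5 - -40*9)=425; twice the area = |2064| = 2064; area = 1032; boundary points = 3 + 2 + 1 = 6; strictly interior points = area - boundary/2 + 1 = 1030; answer 1030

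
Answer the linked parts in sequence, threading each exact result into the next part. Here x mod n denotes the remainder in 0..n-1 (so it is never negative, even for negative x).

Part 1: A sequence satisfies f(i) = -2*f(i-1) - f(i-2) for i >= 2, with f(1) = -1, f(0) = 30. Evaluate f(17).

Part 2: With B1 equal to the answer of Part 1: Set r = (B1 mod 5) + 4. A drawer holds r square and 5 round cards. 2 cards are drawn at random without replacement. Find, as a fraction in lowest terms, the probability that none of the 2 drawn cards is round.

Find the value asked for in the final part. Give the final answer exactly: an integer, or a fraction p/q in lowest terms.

7/22

Part 1: f(2) = -2*(-1) - 1*(30) = -28; iterating: f(2)=-28, f(3)=57, f(4)=-86, f(5)=115, f(6)=-144, f(7)=173, f(8)=-202, f(9)=231, f(10)=-260, f(11)=289, f(12)=-318, f(13)=347, f(14)=-376, f(15)=405, f(16)=-434, f(17)=463; answer 463
Part 2: B1 = 463; r = 7; total draws C(12,2) = 66; favorable C(7,2) = 21; P = 7/22; answer 7/22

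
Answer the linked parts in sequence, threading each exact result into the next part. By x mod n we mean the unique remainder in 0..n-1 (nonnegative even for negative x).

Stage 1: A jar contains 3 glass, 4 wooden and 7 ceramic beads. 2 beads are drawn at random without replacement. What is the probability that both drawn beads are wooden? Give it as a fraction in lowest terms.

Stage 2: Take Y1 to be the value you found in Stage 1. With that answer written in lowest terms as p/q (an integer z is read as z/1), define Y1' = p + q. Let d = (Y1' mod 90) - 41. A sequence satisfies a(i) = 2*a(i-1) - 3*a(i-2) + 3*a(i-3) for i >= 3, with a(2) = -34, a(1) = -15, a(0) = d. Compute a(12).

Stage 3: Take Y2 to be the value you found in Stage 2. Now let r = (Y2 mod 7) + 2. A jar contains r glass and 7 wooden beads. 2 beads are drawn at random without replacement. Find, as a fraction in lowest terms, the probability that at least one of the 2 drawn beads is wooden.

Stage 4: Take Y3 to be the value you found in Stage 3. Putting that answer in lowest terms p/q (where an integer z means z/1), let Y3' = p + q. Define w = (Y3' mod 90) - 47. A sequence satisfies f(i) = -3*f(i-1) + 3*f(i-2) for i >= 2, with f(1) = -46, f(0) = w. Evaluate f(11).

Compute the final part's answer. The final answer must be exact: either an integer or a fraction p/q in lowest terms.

-14915583

Stage 1: total draws C(14,2) = 91; favorable C(4,2) = 6; P = 6/91; answer 6/91
Stage 2: Y1 = 6/91; threaded value p + q = 97; d = -34; a(3) = 2*(-34) - 3*(-15) + 3*(-34) = -125; iterating: a(3)=-125, a(4)=-193, a(5)=-113, a(6)=-22, a(7)=-284, a(8)=-841, a(9)=-896, a(10)=-121, a(11)=-77, a(12)=-2479; answer -2479
Stage 3: Y2 = -2479; r = 8; total draws C(15,2) = 105; complement C(8,2) = 28; favorable 105 - 28 = 77; P = 11/15; answer 11/15
Stage 4: Y3 = 11/15; threaded value p + q = 26; w = -21; f(2) = -3*(-46) + 3*(-21) = 75; iterating: f(2)=75, f(3)=-363, f(4)=1314, f(5)=-5031, f(6)=19035, f(7)=-72198, f(8)=273699, f(9)=-1037691, f(10)=3934170, f(11)=-14915583; answer -14915583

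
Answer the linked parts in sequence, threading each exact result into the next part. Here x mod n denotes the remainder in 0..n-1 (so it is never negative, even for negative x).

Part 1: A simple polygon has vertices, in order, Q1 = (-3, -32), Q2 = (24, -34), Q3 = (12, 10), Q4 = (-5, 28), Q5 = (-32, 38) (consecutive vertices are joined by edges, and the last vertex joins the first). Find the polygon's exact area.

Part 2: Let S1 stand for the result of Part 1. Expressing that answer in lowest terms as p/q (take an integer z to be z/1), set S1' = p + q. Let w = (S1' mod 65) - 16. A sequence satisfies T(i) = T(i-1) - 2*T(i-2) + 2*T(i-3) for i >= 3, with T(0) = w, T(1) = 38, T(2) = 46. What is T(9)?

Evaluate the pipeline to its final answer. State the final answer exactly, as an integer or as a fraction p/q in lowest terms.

Part 1: cross terms: (-3*-34 - 24*-32)=870, (24*10 - 12*-34)=648, (12*28 - -5*10)=386, (-5*38 - -32*28)=706, (-32*-32 - -3*38)=1138; twice the area = |3748| = 3748; area = 1874; answer 1874
Part 2: S1 = 1874; threaded value p + q = 1875; w = 39; T(3) = 1*(46) - 2*(38) + 2*(39) = 48; iterating: T(3)=48, T(4)=32, T(5)=28, T(6)=60, T(7)=68, T(8)=4, T(9)=-12; answer -12

-12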